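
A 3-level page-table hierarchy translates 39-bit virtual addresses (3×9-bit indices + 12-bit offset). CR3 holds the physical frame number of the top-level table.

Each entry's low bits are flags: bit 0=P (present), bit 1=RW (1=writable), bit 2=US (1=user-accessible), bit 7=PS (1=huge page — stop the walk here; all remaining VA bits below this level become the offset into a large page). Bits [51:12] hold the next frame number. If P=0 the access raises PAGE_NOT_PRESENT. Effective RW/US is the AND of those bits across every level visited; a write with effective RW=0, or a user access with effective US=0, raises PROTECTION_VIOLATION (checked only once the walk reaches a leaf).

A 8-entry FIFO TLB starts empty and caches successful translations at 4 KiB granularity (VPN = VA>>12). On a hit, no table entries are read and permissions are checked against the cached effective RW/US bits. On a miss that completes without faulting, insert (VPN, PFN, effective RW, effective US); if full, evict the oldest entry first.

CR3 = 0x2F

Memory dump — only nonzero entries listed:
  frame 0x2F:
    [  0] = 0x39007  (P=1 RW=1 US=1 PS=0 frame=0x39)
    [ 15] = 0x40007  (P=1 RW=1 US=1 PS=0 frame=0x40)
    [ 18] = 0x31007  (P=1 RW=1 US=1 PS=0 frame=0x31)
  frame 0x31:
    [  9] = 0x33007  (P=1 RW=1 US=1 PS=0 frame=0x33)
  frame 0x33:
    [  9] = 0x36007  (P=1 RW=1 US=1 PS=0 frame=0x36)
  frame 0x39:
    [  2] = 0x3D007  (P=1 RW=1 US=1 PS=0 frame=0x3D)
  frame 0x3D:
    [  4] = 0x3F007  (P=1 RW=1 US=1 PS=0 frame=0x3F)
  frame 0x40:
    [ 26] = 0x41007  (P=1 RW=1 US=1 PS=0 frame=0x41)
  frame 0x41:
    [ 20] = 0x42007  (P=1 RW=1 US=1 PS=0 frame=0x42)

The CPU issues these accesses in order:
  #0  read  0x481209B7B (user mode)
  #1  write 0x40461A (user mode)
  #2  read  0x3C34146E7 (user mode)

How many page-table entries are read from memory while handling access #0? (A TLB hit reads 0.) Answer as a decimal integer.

Trace:
#0 VA=0x481209B7B (r,user):
  lvl0: tbl 0x2F, slot 18 ⇒ 0x31007 (P1/RW1/US1/PS0)
  lvl1: tbl 0x31, slot 9 ⇒ 0x33007 (P1/RW1/US1/PS0)
  lvl2: tbl 0x33, slot 9 ⇒ 0x36007 (P1/RW1/US1/PS0)
  ⇒ phys 0x36B7B  [3 reads]
#1 VA=0x40461A (w,user):
  lvl0: tbl 0x2F, slot 0 ⇒ 0x39007 (P1/RW1/US1/PS0)
  lvl1: tbl 0x39, slot 2 ⇒ 0x3D007 (P1/RW1/US1/PS0)
  lvl2: tbl 0x3D, slot 4 ⇒ 0x3F007 (P1/RW1/US1/PS0)
  ⇒ phys 0x3F61A  [3 reads]
#2 VA=0x3C34146E7 (r,user):
  lvl0: tbl 0x2F, slot 15 ⇒ 0x40007 (P1/RW1/US1/PS0)
  lvl1: tbl 0x40, slot 26 ⇒ 0x41007 (P1/RW1/US1/PS0)
  lvl2: tbl 0x41, slot 20 ⇒ 0x42007 (P1/RW1/US1/PS0)
  ⇒ phys 0x426E7  [3 reads]

Entries read for #0: 3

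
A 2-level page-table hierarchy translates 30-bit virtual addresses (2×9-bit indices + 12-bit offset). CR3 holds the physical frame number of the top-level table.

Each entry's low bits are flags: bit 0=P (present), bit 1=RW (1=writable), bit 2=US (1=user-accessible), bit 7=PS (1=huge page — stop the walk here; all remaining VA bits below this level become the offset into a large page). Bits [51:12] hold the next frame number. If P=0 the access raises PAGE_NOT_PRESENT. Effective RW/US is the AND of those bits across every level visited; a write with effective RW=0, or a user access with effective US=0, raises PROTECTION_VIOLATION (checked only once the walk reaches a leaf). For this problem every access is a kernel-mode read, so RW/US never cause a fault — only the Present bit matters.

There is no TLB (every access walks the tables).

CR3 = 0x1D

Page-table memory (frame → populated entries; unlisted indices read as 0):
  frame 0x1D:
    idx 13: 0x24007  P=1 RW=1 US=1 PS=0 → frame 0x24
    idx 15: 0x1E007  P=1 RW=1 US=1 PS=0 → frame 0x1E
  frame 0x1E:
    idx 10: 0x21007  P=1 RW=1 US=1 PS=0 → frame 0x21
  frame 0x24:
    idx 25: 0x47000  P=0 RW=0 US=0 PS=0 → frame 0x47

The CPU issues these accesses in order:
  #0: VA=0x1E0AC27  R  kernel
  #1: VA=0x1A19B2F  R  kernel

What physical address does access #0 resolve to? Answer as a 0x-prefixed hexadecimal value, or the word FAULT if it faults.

Trace:
#0 VA=0x1E0AC27 (r,kernel):
  lvl0: tbl 0x1D, slot 15 ⇒ 0x1E007 (P1/RW1/US1/PS0)
  lvl1: tbl 0x1E, slot 10 ⇒ 0x21007 (P1/RW1/US1/PS0)
  ⇒ phys 0x21C27  [2 reads]
#1 VA=0x1A19B2F (r,kernel):
  lvl0: tbl 0x1D, slot 13 ⇒ 0x24007 (P1/RW1/US1/PS0)
  lvl1: tbl 0x24, slot 25 ⇒ 0x47000 (P0/RW0/US0/PS0)
  ✗ PAGE_NOT_PRESENT  [2 reads]

Access #0 PA: 0x21C27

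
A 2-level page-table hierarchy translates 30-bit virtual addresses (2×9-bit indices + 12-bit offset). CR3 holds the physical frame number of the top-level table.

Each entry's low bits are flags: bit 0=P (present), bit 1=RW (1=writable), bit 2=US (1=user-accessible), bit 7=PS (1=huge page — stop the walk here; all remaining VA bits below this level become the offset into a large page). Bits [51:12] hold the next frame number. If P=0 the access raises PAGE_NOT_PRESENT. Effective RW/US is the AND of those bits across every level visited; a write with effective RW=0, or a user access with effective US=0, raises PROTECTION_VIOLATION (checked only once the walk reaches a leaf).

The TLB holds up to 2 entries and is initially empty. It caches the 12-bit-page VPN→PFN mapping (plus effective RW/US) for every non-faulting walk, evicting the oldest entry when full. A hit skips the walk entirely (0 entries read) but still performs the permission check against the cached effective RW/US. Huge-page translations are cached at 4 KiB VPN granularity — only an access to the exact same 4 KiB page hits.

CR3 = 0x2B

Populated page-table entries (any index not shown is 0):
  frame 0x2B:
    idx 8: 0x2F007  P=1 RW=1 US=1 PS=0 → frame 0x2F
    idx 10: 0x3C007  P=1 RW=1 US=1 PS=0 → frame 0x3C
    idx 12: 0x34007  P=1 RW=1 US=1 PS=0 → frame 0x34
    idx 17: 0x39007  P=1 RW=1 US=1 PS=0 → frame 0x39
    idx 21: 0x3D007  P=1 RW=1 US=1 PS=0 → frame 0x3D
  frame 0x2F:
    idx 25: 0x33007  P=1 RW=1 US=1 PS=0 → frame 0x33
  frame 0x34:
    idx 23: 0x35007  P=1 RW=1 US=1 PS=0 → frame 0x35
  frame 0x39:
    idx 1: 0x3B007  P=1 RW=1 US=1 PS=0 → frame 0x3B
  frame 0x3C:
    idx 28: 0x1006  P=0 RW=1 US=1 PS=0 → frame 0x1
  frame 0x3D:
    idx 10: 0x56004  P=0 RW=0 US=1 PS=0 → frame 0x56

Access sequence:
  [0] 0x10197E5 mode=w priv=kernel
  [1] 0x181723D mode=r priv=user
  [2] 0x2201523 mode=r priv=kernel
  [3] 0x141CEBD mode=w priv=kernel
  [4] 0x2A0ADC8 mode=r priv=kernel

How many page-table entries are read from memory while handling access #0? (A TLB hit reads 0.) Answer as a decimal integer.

Per-access translation:
#0 VA=0x10197E5 (w,kernel):
  L0 @0x2B[8] → 0x2F007  P=1,RW=1,US=1,PS=0
  L1 @0x2F[25] → 0x33007  P=1,RW=1,US=1,PS=0
  ✓ 0x337E5  — 2 lookups
#1 VA=0x181723D (r,user):
  L0 @0x2B[12] → 0x34007  P=1,RW=1,US=1,PS=0
  L1 @0x34[23] → 0x35007  P=1,RW=1,US=1,PS=0
  ✓ 0x3523D  — 2 lookups
#2 VA=0x2201523 (r,kernel):
  L0 @0x2B[17] → 0x39007  P=1,RW=1,US=1,PS=0
  L1 @0x39[1] → 0x3B007  P=1,RW=1,US=1,PS=0
  ✓ 0x3B523  — 2 lookups
#3 VA=0x141CEBD (w,kernel):
  L0 @0x2B[10] → 0x3C007  P=1,RW=1,US=1,PS=0
  L1 @0x3C[28] → 0x1006  P=0,RW=1,US=1,PS=0
  ✗ PAGE_NOT_PRESENT  [2 reads]
#4 VA=0x2A0ADC8 (r,kernel):
  L0 @0x2B[21] → 0x3D007  P=1,RW=1,US=1,PS=0
  L1 @0x3D[10] → 0x56004  P=0,RW=0,US=1,PS=0
  ✗ PAGE_NOT_PRESENT  [2 reads]

Entries read for #0: 2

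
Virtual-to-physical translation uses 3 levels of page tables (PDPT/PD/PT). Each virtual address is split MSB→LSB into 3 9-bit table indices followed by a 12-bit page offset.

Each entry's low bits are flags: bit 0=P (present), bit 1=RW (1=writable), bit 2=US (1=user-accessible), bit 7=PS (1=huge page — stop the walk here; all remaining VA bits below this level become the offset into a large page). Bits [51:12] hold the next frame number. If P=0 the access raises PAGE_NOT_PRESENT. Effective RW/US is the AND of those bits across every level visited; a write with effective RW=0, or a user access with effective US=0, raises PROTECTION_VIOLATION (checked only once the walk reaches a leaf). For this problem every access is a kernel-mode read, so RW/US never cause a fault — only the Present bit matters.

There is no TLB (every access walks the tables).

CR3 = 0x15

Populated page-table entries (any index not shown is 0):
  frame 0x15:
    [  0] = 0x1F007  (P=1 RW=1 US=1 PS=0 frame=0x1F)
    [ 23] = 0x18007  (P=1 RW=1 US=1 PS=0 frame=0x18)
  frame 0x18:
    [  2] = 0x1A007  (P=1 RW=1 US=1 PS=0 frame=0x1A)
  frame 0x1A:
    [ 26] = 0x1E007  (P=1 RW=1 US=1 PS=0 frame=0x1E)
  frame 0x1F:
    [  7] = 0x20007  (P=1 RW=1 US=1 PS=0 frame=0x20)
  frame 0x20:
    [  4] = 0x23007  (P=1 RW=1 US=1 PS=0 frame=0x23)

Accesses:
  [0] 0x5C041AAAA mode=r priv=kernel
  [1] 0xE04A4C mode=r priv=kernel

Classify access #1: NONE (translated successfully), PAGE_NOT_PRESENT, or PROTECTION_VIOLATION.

Trace:
#0 VA=0x5C041AAAA (r,kernel):
  L0: frame=0x15 idx=23 entry=0x18007 [P=1 RW=1 US=1 PS=0]
  L1: frame=0x18 idx=2 entry=0x1A007 [P=1 RW=1 US=1 PS=0]
  L2: frame=0x1A idx=26 entry=0x1E007 [P=1 RW=1 US=1 PS=0]
  ✓ 0x1EAAA  — 3 lookups
#1 VA=0xE04A4C (r,kernel):
  L0: frame=0x15 idx=0 entry=0x1F007 [P=1 RW=1 US=1 PS=0]
  L1: frame=0x1F idx=7 entry=0x20007 [P=1 RW=1 US=1 PS=0]
  L2: frame=0x20 idx=4 entry=0x23007 [P=1 RW=1 US=1 PS=0]
  ✓ 0x23A4C  — 3 lookups

Access #1 fault: NONE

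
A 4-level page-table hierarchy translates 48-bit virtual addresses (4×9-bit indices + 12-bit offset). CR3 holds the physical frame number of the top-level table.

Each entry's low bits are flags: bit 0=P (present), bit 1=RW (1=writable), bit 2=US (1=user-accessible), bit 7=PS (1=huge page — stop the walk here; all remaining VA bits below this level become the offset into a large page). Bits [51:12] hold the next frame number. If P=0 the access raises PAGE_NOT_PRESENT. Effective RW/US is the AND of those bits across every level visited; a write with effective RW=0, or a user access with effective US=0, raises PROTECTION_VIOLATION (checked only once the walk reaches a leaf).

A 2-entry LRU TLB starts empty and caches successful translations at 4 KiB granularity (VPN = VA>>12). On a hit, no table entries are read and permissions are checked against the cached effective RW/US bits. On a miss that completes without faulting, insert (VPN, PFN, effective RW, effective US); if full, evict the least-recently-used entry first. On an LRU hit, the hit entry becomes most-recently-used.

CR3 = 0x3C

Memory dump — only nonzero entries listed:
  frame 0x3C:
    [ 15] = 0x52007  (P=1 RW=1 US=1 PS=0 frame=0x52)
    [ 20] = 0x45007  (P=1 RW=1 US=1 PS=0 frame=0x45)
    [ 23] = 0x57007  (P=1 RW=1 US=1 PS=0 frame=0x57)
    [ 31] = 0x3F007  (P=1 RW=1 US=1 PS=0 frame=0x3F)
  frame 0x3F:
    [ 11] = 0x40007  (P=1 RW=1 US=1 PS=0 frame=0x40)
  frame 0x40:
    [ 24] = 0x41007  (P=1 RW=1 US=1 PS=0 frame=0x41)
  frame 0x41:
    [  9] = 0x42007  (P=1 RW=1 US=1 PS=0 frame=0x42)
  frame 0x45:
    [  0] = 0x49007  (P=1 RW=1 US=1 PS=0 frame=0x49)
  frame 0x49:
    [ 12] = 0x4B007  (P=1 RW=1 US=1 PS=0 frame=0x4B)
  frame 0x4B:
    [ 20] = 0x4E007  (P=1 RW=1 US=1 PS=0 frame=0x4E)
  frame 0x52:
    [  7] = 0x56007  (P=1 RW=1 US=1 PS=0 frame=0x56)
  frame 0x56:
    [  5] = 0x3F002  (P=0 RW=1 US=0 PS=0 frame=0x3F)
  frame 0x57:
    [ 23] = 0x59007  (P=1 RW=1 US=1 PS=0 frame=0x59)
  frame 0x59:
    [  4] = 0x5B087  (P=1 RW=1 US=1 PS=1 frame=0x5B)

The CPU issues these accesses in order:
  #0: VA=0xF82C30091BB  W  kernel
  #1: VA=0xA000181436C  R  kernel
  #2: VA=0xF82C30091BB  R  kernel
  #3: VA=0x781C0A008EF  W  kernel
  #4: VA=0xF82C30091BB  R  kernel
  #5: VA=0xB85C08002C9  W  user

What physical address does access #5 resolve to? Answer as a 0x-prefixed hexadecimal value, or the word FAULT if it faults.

Per-access translation:
#0 VA=0xF82C30091BB (w,kernel):
  L0: frame=0x3C idx=31 entry=0x3F007 [P=1 RW=1 US=1 PS=0]
  L1: frame=0x3F idx=11 entry=0x40007 [P=1 RW=1 US=1 PS=0]
  L2: frame=0x40 idx=24 entry=0x41007 [P=1 RW=1 US=1 PS=0]
  L3: frame=0x41 idx=9 entry=0x42007 [P=1 RW=1 US=1 PS=0]
  ✓ 0x421BB  — 4 lookups
#1 VA=0xA000181436C (r,kernel):
  L0: frame=0x3C idx=20 entry=0x45007 [P=1 RW=1 US=1 PS=0]
  L1: frame=0x45 idx=0 entry=0x49007 [P=1 RW=1 US=1 PS=0]
  L2: frame=0x49 idx=12 entry=0x4B007 [P=1 RW=1 US=1 PS=0]
  L3: frame=0x4B idx=20 entry=0x4E007 [P=1 RW=1 US=1 PS=0]
  ✓ 0x4E36C  — 4 lookups
#2 VA=0xF82C30091BB (r,kernel):
  TLB hit vpn=0xF82C3009 → PA=0x421BB
#3 VA=0x781C0A008EF (w,kernel):
  L0: frame=0x3C idx=15 entry=0x52007 [P=1 RW=1 US=1 PS=0]
  L1: frame=0x52 idx=7 entry=0x56007 [P=1 RW=1 US=1 PS=0]
  L2: frame=0x56 idx=5 entry=0x3F002 [P=0 RW=1 US=0 PS=0]
  ✗ PAGE_NOT_PRESENT  [3 reads]
#4 VA=0xF82C30091BB (r,kernel):
  TLB hit vpn=0xF82C3009 → PA=0x421BB
#5 VA=0xB85C08002C9 (w,user):
  L0: frame=0x3C idx=23 entry=0x57007 [P=1 RW=1 US=1 PS=0]
  L1: frame=0x57 idx=23 entry=0x59007 [P=1 RW=1 US=1 PS=0]
  L2: frame=0x59 idx=4 entry=0x5B087 [P=1 RW=1 US=1 PS=1]
  ✓ 0x5B2C9 (huge @L2)  — 3 lookups

Access #5 PA: 0x5B2C9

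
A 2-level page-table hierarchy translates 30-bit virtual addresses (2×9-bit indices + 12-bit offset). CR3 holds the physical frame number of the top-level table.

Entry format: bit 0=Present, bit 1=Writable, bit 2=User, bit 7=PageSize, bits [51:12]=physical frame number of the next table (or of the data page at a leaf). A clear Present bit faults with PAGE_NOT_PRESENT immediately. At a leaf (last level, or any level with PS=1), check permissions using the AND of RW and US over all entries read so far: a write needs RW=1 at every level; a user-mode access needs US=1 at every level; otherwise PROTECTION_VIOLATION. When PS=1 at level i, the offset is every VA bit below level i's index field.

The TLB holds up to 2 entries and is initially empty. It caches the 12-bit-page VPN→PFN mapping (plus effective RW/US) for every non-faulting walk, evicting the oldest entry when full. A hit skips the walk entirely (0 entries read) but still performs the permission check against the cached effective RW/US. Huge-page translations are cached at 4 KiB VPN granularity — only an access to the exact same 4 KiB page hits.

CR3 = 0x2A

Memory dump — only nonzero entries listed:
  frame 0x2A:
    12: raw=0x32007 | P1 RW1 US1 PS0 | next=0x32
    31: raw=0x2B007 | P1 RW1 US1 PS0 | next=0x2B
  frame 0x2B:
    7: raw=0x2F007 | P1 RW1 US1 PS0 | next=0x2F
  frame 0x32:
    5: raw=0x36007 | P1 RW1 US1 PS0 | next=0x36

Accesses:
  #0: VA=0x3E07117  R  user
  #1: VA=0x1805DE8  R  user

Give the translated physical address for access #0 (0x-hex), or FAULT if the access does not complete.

Trace:
#0 VA=0x3E07117 (r,user):
  lvl0: tbl 0x2A, slot 31 ⇒ 0x2B007 (P1/RW1/US1/PS0)
  lvl1: tbl 0x2B, slot 7 ⇒ 0x2F007 (P1/RW1/US1/PS0)
  ⇒ phys 0x2F117  [2 reads]
#1 VA=0x1805DE8 (r,user):
  lvl0: tbl 0x2A, slot 12 ⇒ 0x32007 (P1/RW1/US1/PS0)
  lvl1: tbl 0x32, slot 5 ⇒ 0x36007 (P1/RW1/US1/PS0)
  ⇒ phys 0x36DE8  [2 reads]

Access #0 PA: 0x2F117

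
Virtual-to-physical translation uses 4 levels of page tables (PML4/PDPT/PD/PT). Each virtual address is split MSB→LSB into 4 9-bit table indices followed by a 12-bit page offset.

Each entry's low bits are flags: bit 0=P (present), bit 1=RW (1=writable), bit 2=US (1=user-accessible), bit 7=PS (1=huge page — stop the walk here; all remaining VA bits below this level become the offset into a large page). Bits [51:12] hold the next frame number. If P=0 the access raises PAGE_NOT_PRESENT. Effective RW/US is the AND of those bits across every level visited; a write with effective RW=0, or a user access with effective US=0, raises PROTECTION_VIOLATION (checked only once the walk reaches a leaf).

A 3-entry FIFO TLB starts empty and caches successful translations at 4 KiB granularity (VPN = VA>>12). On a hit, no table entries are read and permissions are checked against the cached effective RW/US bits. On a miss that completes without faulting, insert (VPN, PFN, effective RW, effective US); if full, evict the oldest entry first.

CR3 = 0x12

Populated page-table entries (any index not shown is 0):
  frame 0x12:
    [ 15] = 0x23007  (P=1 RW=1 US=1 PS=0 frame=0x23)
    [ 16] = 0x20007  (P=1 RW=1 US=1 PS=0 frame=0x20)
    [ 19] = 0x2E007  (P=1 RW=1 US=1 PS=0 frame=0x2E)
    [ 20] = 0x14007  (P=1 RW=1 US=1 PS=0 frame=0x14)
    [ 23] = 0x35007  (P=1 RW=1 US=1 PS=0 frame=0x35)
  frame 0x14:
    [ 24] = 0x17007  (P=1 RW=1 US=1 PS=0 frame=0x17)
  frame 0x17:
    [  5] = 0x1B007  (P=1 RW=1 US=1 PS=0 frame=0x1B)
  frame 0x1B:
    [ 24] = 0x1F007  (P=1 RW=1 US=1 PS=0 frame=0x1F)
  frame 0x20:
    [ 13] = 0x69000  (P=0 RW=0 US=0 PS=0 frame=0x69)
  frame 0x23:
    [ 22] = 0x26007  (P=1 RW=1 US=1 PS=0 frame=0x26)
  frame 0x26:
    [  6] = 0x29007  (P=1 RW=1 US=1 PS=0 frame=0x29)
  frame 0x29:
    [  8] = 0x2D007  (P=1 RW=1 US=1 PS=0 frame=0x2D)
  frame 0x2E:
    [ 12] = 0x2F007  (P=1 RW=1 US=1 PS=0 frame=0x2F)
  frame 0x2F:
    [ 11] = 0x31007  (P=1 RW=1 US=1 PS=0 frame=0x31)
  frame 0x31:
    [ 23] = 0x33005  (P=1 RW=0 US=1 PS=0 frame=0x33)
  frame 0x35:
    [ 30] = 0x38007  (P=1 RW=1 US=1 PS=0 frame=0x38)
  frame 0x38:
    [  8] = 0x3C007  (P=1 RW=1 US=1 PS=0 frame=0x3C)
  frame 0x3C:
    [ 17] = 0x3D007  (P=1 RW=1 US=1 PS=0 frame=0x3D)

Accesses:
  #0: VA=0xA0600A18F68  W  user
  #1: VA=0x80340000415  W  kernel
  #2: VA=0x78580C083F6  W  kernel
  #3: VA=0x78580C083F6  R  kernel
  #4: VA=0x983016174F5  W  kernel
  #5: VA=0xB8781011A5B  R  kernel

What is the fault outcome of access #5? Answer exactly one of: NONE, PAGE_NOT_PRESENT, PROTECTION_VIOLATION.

Walk each access:
#0 VA=0xA0600A18F68 (w,user):
  L0: frame=0x12 idx=20 entry=0x14007 [P=1 RW=1 US=1 PS=0]
  L1: frame=0x14 idx=24 entry=0x17007 [P=1 RW=1 US=1 PS=0]
  L2: frame=0x17 idx=5 entry=0x1B007 [P=1 RW=1 US=1 PS=0]
  L3: frame=0x1B idx=24 entry=0x1F007 [P=1 RW=1 US=1 PS=0]
  ✓ 0x1FF68  — 4 lookups
#1 VA=0x80340000415 (w,kernel):
  L0: frame=0x12 idx=16 entry=0x20007 [P=1 RW=1 US=1 PS=0]
  L1: frame=0x20 idx=13 entry=0x69000 [P=0 RW=0 US=0 PS=0]
  → PAGE_NOT_PRESENT  (2 entries read)
#2 VA=0x78580C083F6 (w,kernel):
  L0: frame=0x12 idx=15 entry=0x23007 [P=1 RW=1 US=1 PS=0]
  L1: frame=0x23 idx=22 entry=0x26007 [P=1 RW=1 US=1 PS=0]
  L2: frame=0x26 idx=6 entry=0x29007 [P=1 RW=1 US=1 PS=0]
  L3: frame=0x29 idx=8 entry=0x2D007 [P=1 RW=1 US=1 PS=0]
  ✓ 0x2D3F6  — 4 lookups
#3 VA=0x78580C083F6 (r,kernel):
  TLB hit vpn=0x78580C08 → PA=0x2D3F6
#4 VA=0x983016174F5 (w,kernel):
  L0: frame=0x12 idx=19 entry=0x2E007 [P=1 RW=1 US=1 PS=0]
  L1: frame=0x2E idx=12 entry=0x2F007 [P=1 RW=1 US=1 PS=0]
  L2: frame=0x2F idx=11 entry=0x31007 [P=1 RW=1 US=1 PS=0]
  L3: frame=0x31 idx=23 entry=0x33005 [P=1 RW=0 US=1 PS=0]
  → PROTECTION_VIOLATION  (4 entries read)
#5 VA=0xB8781011A5B (r,kernel):
  L0: frame=0x12 idx=23 entry=0x35007 [P=1 RW=1 US=1 PS=0]
  L1: frame=0x35 idx=30 entry=0x38007 [P=1 RW=1 US=1 PS=0]
  L2: frame=0x38 idx=8 entry=0x3C007 [P=1 RW=1 US=1 PS=0]
  L3: frame=0x3C idx=17 entry=0x3D007 [P=1 RW=1 US=1 PS=0]
  ✓ 0x3DA5B  — 4 lookups

Access #5 fault: NONE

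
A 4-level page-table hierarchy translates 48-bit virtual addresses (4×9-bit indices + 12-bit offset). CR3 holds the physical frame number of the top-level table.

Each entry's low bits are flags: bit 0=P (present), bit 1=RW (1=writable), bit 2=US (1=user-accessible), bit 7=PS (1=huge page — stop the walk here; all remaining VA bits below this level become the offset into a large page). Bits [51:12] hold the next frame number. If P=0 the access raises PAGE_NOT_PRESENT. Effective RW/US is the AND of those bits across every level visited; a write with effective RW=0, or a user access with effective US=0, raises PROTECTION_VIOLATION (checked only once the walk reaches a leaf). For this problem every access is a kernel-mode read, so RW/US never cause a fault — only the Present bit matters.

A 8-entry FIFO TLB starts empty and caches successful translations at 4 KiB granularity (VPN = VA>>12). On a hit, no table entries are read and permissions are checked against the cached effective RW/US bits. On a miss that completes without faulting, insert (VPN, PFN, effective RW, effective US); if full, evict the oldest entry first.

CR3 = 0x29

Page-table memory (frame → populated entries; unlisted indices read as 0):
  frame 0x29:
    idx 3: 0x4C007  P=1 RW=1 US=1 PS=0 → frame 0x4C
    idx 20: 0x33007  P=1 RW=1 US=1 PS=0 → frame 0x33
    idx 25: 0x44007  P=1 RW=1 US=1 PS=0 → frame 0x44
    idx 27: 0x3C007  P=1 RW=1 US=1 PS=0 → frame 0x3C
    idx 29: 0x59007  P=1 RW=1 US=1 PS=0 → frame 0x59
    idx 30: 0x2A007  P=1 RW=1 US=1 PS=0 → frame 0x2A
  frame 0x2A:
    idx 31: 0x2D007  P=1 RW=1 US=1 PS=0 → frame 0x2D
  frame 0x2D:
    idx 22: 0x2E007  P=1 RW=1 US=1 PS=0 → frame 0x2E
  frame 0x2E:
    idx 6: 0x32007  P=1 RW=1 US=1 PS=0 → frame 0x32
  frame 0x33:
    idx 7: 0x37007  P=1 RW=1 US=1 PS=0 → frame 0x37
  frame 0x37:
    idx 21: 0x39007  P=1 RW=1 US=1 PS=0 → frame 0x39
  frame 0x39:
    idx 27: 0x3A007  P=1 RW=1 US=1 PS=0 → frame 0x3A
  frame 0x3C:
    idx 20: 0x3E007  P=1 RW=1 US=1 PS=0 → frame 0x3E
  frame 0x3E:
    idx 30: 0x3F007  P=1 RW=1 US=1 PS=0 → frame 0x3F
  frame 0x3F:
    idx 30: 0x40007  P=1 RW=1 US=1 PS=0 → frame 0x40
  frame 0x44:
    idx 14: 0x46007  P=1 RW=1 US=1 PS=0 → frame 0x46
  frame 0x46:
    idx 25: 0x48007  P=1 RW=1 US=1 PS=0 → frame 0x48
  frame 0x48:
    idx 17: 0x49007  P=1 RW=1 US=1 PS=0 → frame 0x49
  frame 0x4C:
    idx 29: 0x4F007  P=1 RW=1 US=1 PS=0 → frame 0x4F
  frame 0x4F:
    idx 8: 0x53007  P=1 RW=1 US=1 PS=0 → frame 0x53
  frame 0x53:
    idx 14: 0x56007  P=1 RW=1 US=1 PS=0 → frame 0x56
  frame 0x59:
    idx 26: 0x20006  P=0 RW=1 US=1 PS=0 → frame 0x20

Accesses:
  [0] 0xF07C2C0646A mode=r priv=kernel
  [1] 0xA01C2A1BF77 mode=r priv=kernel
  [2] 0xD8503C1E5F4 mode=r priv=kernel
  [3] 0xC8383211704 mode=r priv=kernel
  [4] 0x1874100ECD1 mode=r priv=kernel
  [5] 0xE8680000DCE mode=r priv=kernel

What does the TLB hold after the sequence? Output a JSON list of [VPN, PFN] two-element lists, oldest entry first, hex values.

Walk each access:
#0 VA=0xF07C2C0646A (r,kernel):
  L0: frame=0x29 idx=30 entry=0x2A007 [P=1 RW=1 US=1 PS=0]
  L1: frame=0x2A idx=31 entry=0x2D007 [P=1 RW=1 US=1 PS=0]
  L2: frame=0x2D idx=22 entry=0x2E007 [P=1 RW=1 US=1 PS=0]
  L3: frame=0x2E idx=6 entry=0x32007 [P=1 RW=1 US=1 PS=0]
  ⇒ phys 0x3246A  [4 reads]
#1 VA=0xA01C2A1BF77 (r,kernel):
  L0: frame=0x29 idx=20 entry=0x33007 [P=1 RW=1 US=1 PS=0]
  L1: frame=0x33 idx=7 entry=0x37007 [P=1 RW=1 US=1 PS=0]
  L2: frame=0x37 idx=21 entry=0x39007 [P=1 RW=1 US=1 PS=0]
  L3: frame=0x39 idx=27 entry=0x3A007 [P=1 RW=1 US=1 PS=0]
  ⇒ phys 0x3AF77  [4 reads]
#2 VA=0xD8503C1E5F4 (r,kernel):
  L0: frame=0x29 idx=27 entry=0x3C007 [P=1 RW=1 US=1 PS=0]
  L1: frame=0x3C idx=20 entry=0x3E007 [P=1 RW=1 US=1 PS=0]
  L2: frame=0x3E idx=30 entry=0x3F007 [P=1 RW=1 US=1 PS=0]
  L3: frame=0x3F idx=30 entry=0x40007 [P=1 RW=1 US=1 PS=0]
  ⇒ phys 0x405F4  [4 reads]
#3 VA=0xC8383211704 (r,kernel):
  L0: frame=0x29 idx=25 entry=0x44007 [P=1 RW=1 US=1 PS=0]
  L1: frame=0x44 idx=14 entry=0x46007 [P=1 RW=1 US=1 PS=0]
  L2: frame=0x46 idx=25 entry=0x48007 [P=1 RW=1 US=1 PS=0]
  L3: frame=0x48 idx=17 entry=0x49007 [P=1 RW=1 US=1 PS=0]
  ⇒ phys 0x49704  [4 reads]
#4 VA=0x1874100ECD1 (r,kernel):
  L0: frame=0x29 idx=3 entry=0x4C007 [P=1 RW=1 US=1 PS=0]
  L1: frame=0x4C idx=29 entry=0x4F007 [P=1 RW=1 US=1 PS=0]
  L2: frame=0x4F idx=8 entry=0x53007 [P=1 RW=1 US=1 PS=0]
  L3: frame=0x53 idx=14 entry=0x56007 [P=1 RW=1 US=1 PS=0]
  ⇒ phys 0x56CD1  [4 reads]
#5 VA=0xE8680000DCE (r,kernel):
  L0: frame=0x29 idx=29 entry=0x59007 [P=1 RW=1 US=1 PS=0]
  L1: frame=0x59 idx=26 entry=0x20006 [P=0 RW=1 US=1 PS=0]
  → PAGE_NOT_PRESENT  (2 entries read)

TLB: [["0xF07C2C06", "0x32"], ["0xA01C2A1B", "0x3A"], ["0xD8503C1E", "0x40"], ["0xC8383211", "0x49"], ["0x1874100E", "0x56"]]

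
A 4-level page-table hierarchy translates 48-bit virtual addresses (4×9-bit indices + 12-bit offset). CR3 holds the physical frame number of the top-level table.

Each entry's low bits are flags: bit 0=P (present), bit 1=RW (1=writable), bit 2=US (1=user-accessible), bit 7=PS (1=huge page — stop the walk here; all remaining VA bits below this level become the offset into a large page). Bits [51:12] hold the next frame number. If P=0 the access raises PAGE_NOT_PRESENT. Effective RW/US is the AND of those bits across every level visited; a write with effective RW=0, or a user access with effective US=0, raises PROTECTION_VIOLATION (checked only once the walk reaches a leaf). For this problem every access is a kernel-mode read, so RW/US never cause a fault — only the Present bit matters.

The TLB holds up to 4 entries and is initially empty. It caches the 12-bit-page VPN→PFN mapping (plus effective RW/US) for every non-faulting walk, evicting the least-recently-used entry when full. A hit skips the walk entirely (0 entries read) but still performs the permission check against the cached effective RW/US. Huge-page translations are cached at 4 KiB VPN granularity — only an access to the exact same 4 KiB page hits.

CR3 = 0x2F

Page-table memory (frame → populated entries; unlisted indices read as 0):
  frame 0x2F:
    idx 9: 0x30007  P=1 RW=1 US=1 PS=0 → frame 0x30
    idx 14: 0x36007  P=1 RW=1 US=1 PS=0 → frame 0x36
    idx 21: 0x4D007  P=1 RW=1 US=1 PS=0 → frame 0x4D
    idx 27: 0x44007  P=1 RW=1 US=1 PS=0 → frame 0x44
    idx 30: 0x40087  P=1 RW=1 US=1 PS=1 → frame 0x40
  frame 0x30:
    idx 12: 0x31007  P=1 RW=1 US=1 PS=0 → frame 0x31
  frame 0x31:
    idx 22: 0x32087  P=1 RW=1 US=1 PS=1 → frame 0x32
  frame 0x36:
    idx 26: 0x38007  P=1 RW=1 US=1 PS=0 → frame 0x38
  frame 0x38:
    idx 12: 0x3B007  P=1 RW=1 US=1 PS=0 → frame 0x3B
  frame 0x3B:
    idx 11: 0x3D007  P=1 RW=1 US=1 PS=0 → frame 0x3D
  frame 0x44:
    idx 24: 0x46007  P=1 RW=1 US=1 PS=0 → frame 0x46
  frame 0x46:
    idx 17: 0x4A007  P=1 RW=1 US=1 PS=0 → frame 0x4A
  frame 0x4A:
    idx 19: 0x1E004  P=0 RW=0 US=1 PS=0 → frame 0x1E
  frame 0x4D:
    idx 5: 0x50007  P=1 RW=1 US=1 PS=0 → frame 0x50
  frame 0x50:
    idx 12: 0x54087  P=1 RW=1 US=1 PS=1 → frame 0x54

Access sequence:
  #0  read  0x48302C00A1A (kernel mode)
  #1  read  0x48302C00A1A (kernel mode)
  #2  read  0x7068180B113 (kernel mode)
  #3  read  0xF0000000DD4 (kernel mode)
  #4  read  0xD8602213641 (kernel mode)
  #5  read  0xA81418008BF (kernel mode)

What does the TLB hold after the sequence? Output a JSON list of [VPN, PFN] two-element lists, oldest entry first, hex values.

Per-access translation:
#0 VA=0x48302C00A1A (r,kernel):
  L0: frame=0x2F idx=9 entry=0x30007 [P=1 RW=1 US=1 PS=0]
  L1: frame=0x30 idx=12 entry=0x31007 [P=1 RW=1 US=1 PS=0]
  L2: frame=0x31 idx=22 entry=0x32087 [P=1 RW=1 US=1 PS=1]
  → PA=0x32A1A (huge @L2)  (3 entries read)
#1 VA=0x48302C00A1A (r,kernel):
  TLB hit vpn=0x48302C00 → PA=0x32A1A
#2 VA=0x7068180B113 (r,kernel):
  L0: frame=0x2F idx=14 entry=0x36007 [P=1 RW=1 US=1 PS=0]
  L1: frame=0x36 idx=26 entry=0x38007 [P=1 RW=1 US=1 PS=0]
  L2: frame=0x38 idx=12 entry=0x3B007 [P=1 RW=1 US=1 PS=0]
  L3: frame=0x3B idx=11 entry=0x3D007 [P=1 RW=1 US=1 PS=0]
  → PA=0x3D113  (4 entries read)
#3 VA=0xF0000000DD4 (r,kernel):
  L0: frame=0x2F idx=30 entry=0x40087 [P=1 RW=1 US=1 PS=1]
  → PA=0x40DD4 (huge @L0)  (1 entries read)
#4 VA=0xD8602213641 (r,kernel):
  L0: frame=0x2F idx=27 entry=0x44007 [P=1 RW=1 US=1 PS=0]
  L1: frame=0x44 idx=24 entry=0x46007 [P=1 RW=1 US=1 PS=0]
  L2: frame=0x46 idx=17 entry=0x4A007 [P=1 RW=1 US=1 PS=0]
  L3: frame=0x4A idx=19 entry=0x1E004 [P=0 RW=0 US=1 PS=0]
  ⇒ fault: PAGE_NOT_PRESENT  — 4 lookups
#5 VA=0xA81418008BF (r,kernel):
  L0: frame=0x2F idx=21 entry=0x4D007 [P=1 RW=1 US=1 PS=0]
  L1: frame=0x4D idx=5 entry=0x50007 [P=1 RW=1 US=1 PS=0]
  L2: frame=0x50 idx=12 entry=0x54087 [P=1 RW=1 US=1 PS=1]
  → PA=0x548BF (huge @L2)  (3 entries read)

TLB: [["0x48302C00", "0x32"], ["0x7068180B", "0x3D"], ["0xF0000000", "0x40"], ["0xA8141800", "0x54"]]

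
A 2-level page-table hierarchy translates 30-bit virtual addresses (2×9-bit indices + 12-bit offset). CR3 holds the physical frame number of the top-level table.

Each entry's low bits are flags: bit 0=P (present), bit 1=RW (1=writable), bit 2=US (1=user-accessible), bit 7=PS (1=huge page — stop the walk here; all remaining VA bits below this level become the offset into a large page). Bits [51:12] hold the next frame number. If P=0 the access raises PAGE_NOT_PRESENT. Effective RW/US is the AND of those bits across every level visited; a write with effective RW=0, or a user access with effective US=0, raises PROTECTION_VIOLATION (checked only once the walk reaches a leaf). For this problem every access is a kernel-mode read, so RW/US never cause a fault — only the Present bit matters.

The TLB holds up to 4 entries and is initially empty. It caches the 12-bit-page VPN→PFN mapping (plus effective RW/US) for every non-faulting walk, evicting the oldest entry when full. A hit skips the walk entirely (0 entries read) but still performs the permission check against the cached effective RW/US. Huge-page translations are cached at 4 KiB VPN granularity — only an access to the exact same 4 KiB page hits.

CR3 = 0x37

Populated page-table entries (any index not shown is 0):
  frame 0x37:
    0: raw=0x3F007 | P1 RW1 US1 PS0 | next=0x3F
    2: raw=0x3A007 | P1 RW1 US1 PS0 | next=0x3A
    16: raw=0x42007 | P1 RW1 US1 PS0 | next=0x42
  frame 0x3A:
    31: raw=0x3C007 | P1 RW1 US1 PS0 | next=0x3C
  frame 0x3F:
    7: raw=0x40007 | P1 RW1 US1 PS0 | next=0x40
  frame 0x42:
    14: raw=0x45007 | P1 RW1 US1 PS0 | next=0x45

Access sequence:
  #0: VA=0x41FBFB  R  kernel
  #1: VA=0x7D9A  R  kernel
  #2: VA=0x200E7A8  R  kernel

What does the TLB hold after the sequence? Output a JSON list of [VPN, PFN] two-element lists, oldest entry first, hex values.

Per-access translation:
#0 VA=0x41FBFB (r,kernel):
  [0] read 0x37 idx=2: raw=0x3A007 flags P=1 W=1 U=1 S=0
  [1] read 0x3A idx=31: raw=0x3C007 flags P=1 W=1 U=1 S=0
  ✓ 0x3CBFB  — 2 lookups
#1 VA=0x7D9A (r,kernel):
  [0] read 0x37 idx=0: raw=0x3F007 flags P=1 W=1 U=1 S=0
  [1] read 0x3F idx=7: raw=0x40007 flags P=1 W=1 U=1 S=0
  ✓ 0x40D9A  — 2 lookups
#2 VA=0x200E7A8 (r,kernel):
  [0] read 0x37 idx=16: raw=0x42007 flags P=1 W=1 U=1 S=0
  [1] read 0x42 idx=14: raw=0x45007 flags P=1 W=1 U=1 S=0
  ✓ 0x457A8  — 2 lookups

TLB: [["0x41F", "0x3C"], ["0x7", "0x40"], ["0x200E", "0x45"]]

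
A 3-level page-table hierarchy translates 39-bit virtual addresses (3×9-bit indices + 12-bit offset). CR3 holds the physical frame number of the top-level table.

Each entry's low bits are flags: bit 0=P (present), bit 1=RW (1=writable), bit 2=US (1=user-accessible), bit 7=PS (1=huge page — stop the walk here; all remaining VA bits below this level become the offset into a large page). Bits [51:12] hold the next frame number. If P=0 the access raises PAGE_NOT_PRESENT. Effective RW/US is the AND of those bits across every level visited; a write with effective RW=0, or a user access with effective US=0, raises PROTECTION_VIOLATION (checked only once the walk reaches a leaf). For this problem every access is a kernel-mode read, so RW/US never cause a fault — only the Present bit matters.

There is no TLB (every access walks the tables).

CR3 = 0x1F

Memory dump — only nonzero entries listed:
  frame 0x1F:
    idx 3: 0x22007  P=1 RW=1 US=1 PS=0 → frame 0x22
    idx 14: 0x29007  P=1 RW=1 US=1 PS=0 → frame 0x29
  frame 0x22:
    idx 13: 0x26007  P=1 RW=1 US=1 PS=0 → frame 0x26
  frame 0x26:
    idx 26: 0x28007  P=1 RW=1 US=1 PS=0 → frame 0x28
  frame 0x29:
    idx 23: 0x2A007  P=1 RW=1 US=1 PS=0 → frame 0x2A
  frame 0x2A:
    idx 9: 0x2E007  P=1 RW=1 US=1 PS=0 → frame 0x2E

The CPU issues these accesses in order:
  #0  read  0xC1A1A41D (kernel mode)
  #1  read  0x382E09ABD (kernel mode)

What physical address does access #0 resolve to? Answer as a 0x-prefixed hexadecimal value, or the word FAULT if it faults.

Walk each access:
#0 VA=0xC1A1A41D (r,kernel):
  [0] read 0x1F idx=3: raw=0x22007 flags P=1 W=1 U=1 S=0
  [1] read 0x22 idx=13: raw=0x26007 flags P=1 W=1 U=1 S=0
  [2] read 0x26 idx=26: raw=0x28007 flags P=1 W=1 U=1 S=0
  ✓ 0x2841D  — 3 lookups
#1 VA=0x382E09ABD (r,kernel):
  [0] read 0x1F idx=14: raw=0x29007 flags P=1 W=1 U=1 S=0
  [1] read 0x29 idx=23: raw=0x2A007 flags P=1 W=1 U=1 S=0
  [2] read 0x2A idx=9: raw=0x2E007 flags P=1 W=1 U=1 S=0
  ✓ 0x2EABD  — 3 lookups

Access #0 PA: 0x2841D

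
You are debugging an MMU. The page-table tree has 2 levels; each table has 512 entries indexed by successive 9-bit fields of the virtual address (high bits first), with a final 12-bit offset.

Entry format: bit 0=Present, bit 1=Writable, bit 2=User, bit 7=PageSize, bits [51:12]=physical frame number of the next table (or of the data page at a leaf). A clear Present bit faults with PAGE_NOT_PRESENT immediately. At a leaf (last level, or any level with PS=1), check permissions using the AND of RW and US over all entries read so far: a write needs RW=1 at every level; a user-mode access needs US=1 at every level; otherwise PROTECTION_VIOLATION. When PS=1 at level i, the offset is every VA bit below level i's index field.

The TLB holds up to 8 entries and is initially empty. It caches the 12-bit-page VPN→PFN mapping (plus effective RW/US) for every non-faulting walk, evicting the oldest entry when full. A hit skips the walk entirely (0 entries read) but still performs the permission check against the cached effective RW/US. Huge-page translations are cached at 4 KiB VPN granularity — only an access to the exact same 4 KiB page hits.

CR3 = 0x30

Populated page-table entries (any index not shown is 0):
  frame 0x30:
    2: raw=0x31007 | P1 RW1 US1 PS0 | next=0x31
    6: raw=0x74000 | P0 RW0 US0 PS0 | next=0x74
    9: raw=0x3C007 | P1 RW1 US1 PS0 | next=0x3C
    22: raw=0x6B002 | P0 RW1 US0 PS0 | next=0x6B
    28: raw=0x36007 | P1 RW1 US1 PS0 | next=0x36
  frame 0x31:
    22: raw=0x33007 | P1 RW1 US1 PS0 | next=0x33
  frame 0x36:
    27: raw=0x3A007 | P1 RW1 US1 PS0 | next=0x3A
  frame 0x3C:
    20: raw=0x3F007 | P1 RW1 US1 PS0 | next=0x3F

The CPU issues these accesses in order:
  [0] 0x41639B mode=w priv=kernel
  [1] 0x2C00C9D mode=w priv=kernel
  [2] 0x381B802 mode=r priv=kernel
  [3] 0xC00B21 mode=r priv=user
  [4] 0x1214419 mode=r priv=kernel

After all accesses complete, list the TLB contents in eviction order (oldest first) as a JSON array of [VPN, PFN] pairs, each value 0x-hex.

Per-access translation:
#0 VA=0x41639B (w,kernel):
  lvl0: tbl 0x30, slot 2 ⇒ 0x31007 (P1/RW1/US1/PS0)
  lvl1: tbl 0x31, slot 22 ⇒ 0x33007 (P1/RW1/US1/PS0)
  ⇒ phys 0x3339B  [2 reads]
#1 VA=0x2C00C9D (w,kernel):
  lvl0: tbl 0x30, slot 22 ⇒ 0x6B002 (P0/RW1/US0/PS0)
  → PAGE_NOT_PRESENT  (1 entries read)
#2 VA=0x381B802 (r,kernel):
  lvl0: tbl 0x30, slot 28 ⇒ 0x36007 (P1/RW1/US1/PS0)
  lvl1: tbl 0x36, slot 27 ⇒ 0x3A007 (P1/RW1/US1/PS0)
  ⇒ phys 0x3A802  [2 reads]
#3 VA=0xC00B21 (r,user):
  lvl0: tbl 0x30, slot 6 ⇒ 0x74000 (P0/RW0/US0/PS0)
  → PAGE_NOT_PRESENT  (1 entries read)
#4 VA=0x1214419 (r,kernel):
  lvl0: tbl 0x30, slot 9 ⇒ 0x3C007 (P1/RW1/US1/PS0)
  lvl1: tbl 0x3C, slot 20 ⇒ 0x3F007 (P1/RW1/US1/PS0)
  ⇒ phys 0x3F419  [2 reads]

TLB: [["0x416", "0x33"], ["0x381B", "0x3A"], ["0x1214", "0x3F"]]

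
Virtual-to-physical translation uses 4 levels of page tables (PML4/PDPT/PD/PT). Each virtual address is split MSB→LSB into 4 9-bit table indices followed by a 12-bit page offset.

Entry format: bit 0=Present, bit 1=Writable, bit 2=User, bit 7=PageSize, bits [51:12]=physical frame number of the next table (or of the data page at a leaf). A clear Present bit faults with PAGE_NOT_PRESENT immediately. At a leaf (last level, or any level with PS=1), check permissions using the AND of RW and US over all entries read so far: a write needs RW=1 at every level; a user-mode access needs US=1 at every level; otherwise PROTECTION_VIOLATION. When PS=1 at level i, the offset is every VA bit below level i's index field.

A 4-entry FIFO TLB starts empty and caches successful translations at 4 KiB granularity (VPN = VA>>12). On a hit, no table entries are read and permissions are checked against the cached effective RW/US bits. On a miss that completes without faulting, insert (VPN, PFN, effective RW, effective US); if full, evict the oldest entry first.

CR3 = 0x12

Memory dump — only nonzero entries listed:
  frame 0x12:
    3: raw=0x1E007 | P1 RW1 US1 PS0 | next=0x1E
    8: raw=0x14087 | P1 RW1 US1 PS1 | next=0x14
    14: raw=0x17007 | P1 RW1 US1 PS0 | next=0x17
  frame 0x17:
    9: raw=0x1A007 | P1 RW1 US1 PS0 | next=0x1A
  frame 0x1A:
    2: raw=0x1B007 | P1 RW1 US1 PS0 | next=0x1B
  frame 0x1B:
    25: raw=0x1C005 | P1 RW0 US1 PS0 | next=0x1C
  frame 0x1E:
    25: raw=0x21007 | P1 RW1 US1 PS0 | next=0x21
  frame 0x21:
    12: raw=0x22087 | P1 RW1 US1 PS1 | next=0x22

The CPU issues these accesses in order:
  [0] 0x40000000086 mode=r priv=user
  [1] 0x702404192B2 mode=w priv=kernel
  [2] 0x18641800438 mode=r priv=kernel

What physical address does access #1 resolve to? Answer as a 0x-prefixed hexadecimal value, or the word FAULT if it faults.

Trace:
#0 VA=0x40000000086 (r,user):
  L0 @0x12[8] → 0x14087  P=1,RW=1,US=1,PS=1
  ✓ 0x14086 (huge @L0)  — 1 lookups
#1 VA=0x702404192B2 (w,kernel):
  L0 @0x12[14] → 0x17007  P=1,RW=1,US=1,PS=0
  L1 @0x17[9] → 0x1A007  P=1,RW=1,US=1,PS=0
  L2 @0x1A[2] → 0x1B007  P=1,RW=1,US=1,PS=0
  L3 @0x1B[25] → 0x1C005  P=1,RW=0,US=1,PS=0
  ✗ PROTECTION_VIOLATION  [4 reads]
#2 VA=0x18641800438 (r,kernel):
  L0 @0x12[3] → 0x1E007  P=1,RW=1,US=1,PS=0
  L1 @0x1E[25] → 0x21007  P=1,RW=1,US=1,PS=0
  L2 @0x21[12] → 0x22087  P=1,RW=1,US=1,PS=1
  ✓ 0x22438 (huge @L2)  — 3 lookups

Access #1 PA: FAULT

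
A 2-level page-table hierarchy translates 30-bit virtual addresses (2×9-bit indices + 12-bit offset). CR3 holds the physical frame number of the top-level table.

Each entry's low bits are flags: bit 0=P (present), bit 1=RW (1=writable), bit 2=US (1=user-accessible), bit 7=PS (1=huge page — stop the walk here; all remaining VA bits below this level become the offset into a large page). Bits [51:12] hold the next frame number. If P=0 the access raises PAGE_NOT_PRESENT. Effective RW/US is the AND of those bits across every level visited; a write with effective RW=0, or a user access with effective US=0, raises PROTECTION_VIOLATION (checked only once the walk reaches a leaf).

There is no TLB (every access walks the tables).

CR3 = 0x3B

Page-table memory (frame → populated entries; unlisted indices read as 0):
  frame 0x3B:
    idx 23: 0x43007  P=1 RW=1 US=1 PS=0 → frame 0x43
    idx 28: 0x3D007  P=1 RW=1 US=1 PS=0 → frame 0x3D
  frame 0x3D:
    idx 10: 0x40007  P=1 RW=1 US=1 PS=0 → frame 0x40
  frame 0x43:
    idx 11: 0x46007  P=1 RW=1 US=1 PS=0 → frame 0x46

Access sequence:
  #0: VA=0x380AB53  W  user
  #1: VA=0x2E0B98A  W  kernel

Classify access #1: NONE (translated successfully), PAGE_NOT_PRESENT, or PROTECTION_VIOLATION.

Trace:
#0 VA=0x380AB53 (w,user):
  L0: frame=0x3B idx=28 entry=0x3D007 [P=1 RW=1 US=1 PS=0]
  L1: frame=0x3D idx=10 entry=0x40007 [P=1 RW=1 US=1 PS=0]
  → PA=0x40B53  (2 entries read)
#1 VA=0x2E0B98A (w,kernel):
  L0: frame=0x3B idx=23 entry=0x43007 [P=1 RW=1 US=1 PS=0]
  L1: frame=0x43 idx=11 entry=0x46007 [P=1 RW=1 US=1 PS=0]
  → PA=0x4698A  (2 entries read)

Access #1 fault: NONE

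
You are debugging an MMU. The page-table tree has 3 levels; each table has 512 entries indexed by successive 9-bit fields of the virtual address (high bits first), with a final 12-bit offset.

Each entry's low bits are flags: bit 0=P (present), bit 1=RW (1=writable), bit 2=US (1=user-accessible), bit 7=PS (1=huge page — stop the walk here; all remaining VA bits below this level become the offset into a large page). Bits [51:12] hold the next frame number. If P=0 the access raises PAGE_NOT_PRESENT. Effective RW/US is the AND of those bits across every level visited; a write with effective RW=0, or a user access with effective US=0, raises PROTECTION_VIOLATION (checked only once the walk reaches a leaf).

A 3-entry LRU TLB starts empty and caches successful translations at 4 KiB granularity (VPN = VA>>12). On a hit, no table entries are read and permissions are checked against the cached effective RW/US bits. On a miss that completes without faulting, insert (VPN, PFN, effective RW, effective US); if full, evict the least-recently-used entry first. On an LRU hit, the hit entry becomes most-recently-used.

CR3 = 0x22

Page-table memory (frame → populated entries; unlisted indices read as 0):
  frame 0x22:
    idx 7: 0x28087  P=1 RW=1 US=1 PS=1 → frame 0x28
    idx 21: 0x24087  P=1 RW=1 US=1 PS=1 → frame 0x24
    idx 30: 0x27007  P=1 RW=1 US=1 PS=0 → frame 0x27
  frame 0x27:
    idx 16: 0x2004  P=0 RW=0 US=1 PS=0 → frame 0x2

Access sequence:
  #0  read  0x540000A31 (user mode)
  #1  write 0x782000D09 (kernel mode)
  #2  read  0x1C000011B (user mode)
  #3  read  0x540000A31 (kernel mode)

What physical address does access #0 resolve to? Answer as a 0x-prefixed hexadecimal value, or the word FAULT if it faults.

Walk each access:
#0 VA=0x540000A31 (r,user):
  lvl0: tbl 0x22, slot 21 ⇒ 0x24087 (P1/RW1/US1/PS1)
  ✓ 0x24A31 (huge @L0)  — 1 lookups
#1 VA=0x782000D09 (w,kernel):
  lvl0: tbl 0x22, slot 30 ⇒ 0x27007 (P1/RW1/US1/PS0)
  lvl1: tbl 0x27, slot 16 ⇒ 0x2004 (P0/RW0/US1/PS0)
  → PAGE_NOT_PRESENT  (2 entries read)
#2 VA=0x1C000011B (r,user):
  lvl0: tbl 0x22, slot 7 ⇒ 0x28087 (P1/RW1/US1/PS1)
  ✓ 0x2811B (huge @L0)  — 1 lookups
#3 VA=0x540000A31 (r,kernel):
  TLB hit vpn=0x540000 → PA=0x24A31

Access #0 PA: 0x24A31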